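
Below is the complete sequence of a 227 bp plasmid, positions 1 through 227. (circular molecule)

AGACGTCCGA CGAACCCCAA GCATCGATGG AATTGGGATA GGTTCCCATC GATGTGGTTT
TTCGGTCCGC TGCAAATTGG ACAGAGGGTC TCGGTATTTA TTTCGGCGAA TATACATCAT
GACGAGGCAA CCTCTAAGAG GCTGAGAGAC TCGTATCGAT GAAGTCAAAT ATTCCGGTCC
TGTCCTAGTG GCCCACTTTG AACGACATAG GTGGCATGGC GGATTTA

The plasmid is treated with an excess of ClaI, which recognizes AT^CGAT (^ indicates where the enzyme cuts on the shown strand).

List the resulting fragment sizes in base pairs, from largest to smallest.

ClaI sites (ATCGAT) start at positions 23, 48, 155.
ClaI cuts after base 2 of each site, so after positions 24, 49, 156.
Circular molecule, 3 cuts → 3 fragments:
  25–49 → 25 bp
  50–156 → 107 bp
  157–227 then 1–24 → 71 + 24 = 95 bp
Sorted largest to smallest: 107, 95, 25 bp.

107, 95, 25 bp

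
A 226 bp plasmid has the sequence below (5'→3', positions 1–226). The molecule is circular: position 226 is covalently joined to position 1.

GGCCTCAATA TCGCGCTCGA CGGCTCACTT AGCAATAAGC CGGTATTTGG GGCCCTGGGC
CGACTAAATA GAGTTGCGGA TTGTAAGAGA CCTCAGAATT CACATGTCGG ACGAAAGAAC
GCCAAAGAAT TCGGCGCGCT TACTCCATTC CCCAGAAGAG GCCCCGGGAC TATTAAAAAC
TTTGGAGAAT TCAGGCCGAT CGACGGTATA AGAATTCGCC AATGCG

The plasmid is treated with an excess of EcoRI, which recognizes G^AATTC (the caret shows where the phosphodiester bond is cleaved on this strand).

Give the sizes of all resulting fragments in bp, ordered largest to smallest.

110, 60, 31, 25 bp

EcoRI sites (GAATTC) start at positions 96, 127, 187, 212.
EcoRI cuts after the first base of each site, so after positions 96, 127, 187, 212.
Circular molecule, 4 cuts → 4 fragments:
  97–127 → 31 bp
  128–187 → 60 bp
  188–212 → 25 bp
  213–226 then 1–96 → 14 + 96 = 110 bp
Sorted largest to smallest: 110, 60, 31, 25 bp.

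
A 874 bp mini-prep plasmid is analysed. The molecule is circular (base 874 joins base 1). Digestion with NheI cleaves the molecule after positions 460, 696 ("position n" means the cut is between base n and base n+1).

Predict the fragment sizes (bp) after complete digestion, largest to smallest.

638, 236 bp

Circular molecule, 2 cuts → 2 fragments:
  696 − 460 = 236 bp
  wrap: 874 − 696 + 460 = 638 bp
Sorted largest to smallest: 638, 236 bp.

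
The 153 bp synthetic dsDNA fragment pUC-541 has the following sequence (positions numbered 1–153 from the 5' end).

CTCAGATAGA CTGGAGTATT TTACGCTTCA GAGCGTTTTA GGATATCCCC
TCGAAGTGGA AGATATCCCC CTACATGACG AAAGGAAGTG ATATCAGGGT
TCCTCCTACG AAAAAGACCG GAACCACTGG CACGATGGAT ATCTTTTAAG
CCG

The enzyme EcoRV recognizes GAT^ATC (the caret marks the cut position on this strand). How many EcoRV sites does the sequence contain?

GATATC occurs starting at positions 42, 62, 90, 138.
EcoRV cuts at 4 sites.

4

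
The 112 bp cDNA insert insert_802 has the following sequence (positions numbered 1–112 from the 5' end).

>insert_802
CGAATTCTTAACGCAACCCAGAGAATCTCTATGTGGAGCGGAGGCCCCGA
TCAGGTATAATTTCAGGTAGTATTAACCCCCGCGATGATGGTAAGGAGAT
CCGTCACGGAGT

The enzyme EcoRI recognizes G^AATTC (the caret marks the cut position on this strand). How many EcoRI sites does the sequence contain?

1

GAATTC occurs starting at position 2.
EcoRI cuts at 1 site.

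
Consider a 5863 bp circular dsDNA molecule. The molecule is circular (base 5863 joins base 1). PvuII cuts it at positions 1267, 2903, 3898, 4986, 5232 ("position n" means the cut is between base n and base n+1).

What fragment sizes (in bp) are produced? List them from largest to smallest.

Circular molecule, 5 cuts → 5 fragments:
  2903 − 1267 = 1636 bp
  3898 − 2903 = 995 bp
  4986 − 3898 = 1088 bp
  5232 − 4986 = 246 bp
  wrap: 5863 − 5232 + 1267 = 1898 bp
Sorted largest to smallest: 1898, 1636, 1088, 995, 246 bp.

1898, 1636, 1088, 995, 246 bp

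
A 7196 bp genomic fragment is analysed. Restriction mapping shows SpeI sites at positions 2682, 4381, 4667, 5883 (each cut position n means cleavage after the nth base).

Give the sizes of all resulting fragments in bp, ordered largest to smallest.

Linear molecule, 4 cuts → 5 fragments:
  2682 − 0 = 2682 bp
  4381 − 2682 = 1699 bp
  4667 − 4381 = 286 bp
  5883 − 4667 = 1216 bp
  7196 − 5883 = 1313 bp
Sorted largest to smallest: 2682, 1699, 1313, 1216, 286 bp.

2682, 1699, 1313, 1216, 286 bp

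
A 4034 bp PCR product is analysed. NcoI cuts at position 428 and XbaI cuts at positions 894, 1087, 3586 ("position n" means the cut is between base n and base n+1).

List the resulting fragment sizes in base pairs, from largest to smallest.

2499, 466, 448, 428, 193 bp

Combined cut positions (sorted): 428, 894, 1087, 3586.
Linear molecule, 4 cuts → 5 fragments:
  428 − 0 = 428 bp
  894 − 428 = 466 bp
  1087 − 894 = 193 bp
  3586 − 1087 = 2499 bp
  4034 − 3586 = 448 bp
Sorted largest to smallest: 2499, 466, 448, 428, 193 bp.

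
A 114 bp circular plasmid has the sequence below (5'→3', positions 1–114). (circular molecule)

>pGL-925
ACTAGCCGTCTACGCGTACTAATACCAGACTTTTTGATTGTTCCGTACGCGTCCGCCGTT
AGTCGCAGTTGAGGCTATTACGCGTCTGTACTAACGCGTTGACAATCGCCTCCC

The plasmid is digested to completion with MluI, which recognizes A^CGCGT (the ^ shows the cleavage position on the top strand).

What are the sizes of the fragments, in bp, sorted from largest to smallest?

MluI sites (ACGCGT) start at positions 12, 47, 80, 94.
MluI cuts after the first base of each site, so after positions 12, 47, 80, 94.
Circular molecule, 4 cuts → 4 fragments:
  13–47 → 35 bp
  48–80 → 33 bp
  81–94 → 14 bp
  95–114 then 1–12 → 20 + 12 = 32 bp
Sorted largest to smallest: 35, 33, 32, 14 bp.

35, 33, 32, 14 bp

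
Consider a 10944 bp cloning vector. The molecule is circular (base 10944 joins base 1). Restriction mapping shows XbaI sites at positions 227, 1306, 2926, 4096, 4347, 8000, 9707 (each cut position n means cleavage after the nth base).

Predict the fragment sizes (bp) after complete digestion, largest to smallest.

Circular molecule, 7 cuts → 7 fragments:
  1306 − 227 = 1079 bp
  2926 − 1306 = 1620 bp
  4096 − 2926 = 1170 bp
  4347 − 4096 = 251 bp
  8000 − 4347 = 3653 bp
  9707 − 8000 = 1707 bp
  wrap: 10944 − 9707 + 227 = 1464 bp
Sorted largest to smallest: 3653, 1707, 1620, 1464, 1170, 1079, 251 bp.

3653, 1707, 1620, 1464, 1170, 1079, 251 bp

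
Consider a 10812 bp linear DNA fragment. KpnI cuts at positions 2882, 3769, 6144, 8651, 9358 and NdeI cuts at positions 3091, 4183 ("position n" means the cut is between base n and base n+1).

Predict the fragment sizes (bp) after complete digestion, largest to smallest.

2882, 2507, 1961, 1454, 707, 678, 414, 209 bp

Combined cut positions (sorted): 2882, 3091, 3769, 4183, 6144, 8651, 9358.
Linear molecule, 7 cuts → 8 fragments:
  2882 − 0 = 2882 bp
  3091 − 2882 = 209 bp
  3769 − 3091 = 678 bp
  4183 − 3769 = 414 bp
  6144 − 4183 = 1961 bp
  8651 − 6144 = 2507 bp
  9358 − 8651 = 707 bp
  10812 − 9358 = 1454 bp
Sorted largest to smallest: 2882, 2507, 1961, 1454, 707, 678, 414, 209 bp.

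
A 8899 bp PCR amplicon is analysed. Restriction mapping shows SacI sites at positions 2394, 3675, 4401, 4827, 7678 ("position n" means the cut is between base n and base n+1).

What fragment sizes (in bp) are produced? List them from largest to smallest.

2851, 2394, 1281, 1221, 726, 426 bp

Linear molecule, 5 cuts → 6 fragments:
  2394 − 0 = 2394 bp
  3675 − 2394 = 1281 bp
  4401 − 3675 = 726 bp
  4827 − 4401 = 426 bp
  7678 − 4827 = 2851 bp
  8899 − 7678 = 1221 bp
Sorted largest to smallest: 2851, 2394, 1281, 1221, 726, 426 bp.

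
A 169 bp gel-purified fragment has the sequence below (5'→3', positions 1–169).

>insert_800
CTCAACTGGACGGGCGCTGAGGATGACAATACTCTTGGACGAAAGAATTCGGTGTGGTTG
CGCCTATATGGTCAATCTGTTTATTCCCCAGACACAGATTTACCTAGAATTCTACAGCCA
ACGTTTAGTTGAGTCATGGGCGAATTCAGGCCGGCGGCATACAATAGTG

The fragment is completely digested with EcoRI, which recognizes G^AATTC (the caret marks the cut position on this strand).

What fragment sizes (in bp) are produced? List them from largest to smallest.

EcoRI sites (GAATTC) start at positions 45, 107, 142.
EcoRI cuts after the first base of each site, so after positions 45, 107, 142.
Linear molecule, 3 cuts → 4 fragments:
  1–45 → 45 bp
  46–107 → 62 bp
  108–142 → 35 bp
  143–169 → 27 bp
Sorted largest to smallest: 62, 45, 35, 27 bp.

62, 45, 35, 27 bp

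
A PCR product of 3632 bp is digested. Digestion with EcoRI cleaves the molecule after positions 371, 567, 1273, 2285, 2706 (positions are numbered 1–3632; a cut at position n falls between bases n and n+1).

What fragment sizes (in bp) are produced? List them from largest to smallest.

Linear molecule, 5 cuts → 6 fragments:
  371 − 0 = 371 bp
  567 − 371 = 196 bp
  1273 − 567 = 706 bp
  2285 − 1273 = 1012 bp
  2706 − 2285 = 421 bp
  3632 − 2706 = 926 bp
Sorted largest to smallest: 1012, 926, 706, 421, 371, 196 bp.

1012, 926, 706, 421, 371, 196 bp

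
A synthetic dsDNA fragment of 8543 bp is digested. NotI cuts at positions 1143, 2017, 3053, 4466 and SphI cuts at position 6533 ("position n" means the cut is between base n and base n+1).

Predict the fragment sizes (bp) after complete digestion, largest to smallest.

2067, 2010, 1413, 1143, 1036, 874 bp

Combined cut positions (sorted): 1143, 2017, 3053, 4466, 6533.
Linear molecule, 5 cuts → 6 fragments:
  1143 − 0 = 1143 bp
  2017 − 1143 = 874 bp
  3053 − 2017 = 1036 bp
  4466 − 3053 = 1413 bp
  6533 − 4466 = 2067 bp
  8543 − 6533 = 2010 bp
Sorted largest to smallest: 2067, 2010, 1413, 1143, 1036, 874 bp.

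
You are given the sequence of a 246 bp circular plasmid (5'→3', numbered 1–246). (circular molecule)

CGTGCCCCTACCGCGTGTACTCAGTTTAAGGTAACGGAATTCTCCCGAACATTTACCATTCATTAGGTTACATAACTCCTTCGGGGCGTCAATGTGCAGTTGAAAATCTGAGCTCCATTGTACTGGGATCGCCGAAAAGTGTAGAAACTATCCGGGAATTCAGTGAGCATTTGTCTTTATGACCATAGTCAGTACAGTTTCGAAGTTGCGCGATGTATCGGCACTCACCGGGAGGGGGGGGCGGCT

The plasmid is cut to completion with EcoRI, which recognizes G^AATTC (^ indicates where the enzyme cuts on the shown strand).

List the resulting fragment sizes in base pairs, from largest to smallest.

EcoRI sites (GAATTC) start at positions 37, 156.
EcoRI cuts after the first base of each site, so after positions 37, 156.
Circular molecule, 2 cuts → 2 fragments:
  38–156 → 119 bp
  157–246 then 1–37 → 90 + 37 = 127 bp
Sorted largest to smallest: 127, 119 bp.

127, 119 bp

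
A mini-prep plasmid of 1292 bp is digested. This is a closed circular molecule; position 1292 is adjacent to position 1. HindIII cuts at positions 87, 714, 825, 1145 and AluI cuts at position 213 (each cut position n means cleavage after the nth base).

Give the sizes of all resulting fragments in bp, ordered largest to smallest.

501, 320, 234, 126, 111 bp

Combined cut positions (sorted): 87, 213, 714, 825, 1145.
Circular molecule, 5 cuts → 5 fragments:
  213 − 87 = 126 bp
  714 − 213 = 501 bp
  825 − 714 = 111 bp
  1145 − 825 = 320 bp
  wrap: 1292 − 1145 + 87 = 234 bp
Sorted largest to smallest: 501, 320, 234, 126, 111 bp.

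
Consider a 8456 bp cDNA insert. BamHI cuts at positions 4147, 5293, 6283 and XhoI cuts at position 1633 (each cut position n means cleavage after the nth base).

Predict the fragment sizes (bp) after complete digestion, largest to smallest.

2514, 2173, 1633, 1146, 990 bp

Combined cut positions (sorted): 1633, 4147, 5293, 6283.
Linear molecule, 4 cuts → 5 fragments:
  1633 − 0 = 1633 bp
  4147 − 1633 = 2514 bp
  5293 − 4147 = 1146 bp
  6283 − 5293 = 990 bp
  8456 − 6283 = 2173 bp
Sorted largest to smallest: 2514, 2173, 1633, 1146, 990 bp.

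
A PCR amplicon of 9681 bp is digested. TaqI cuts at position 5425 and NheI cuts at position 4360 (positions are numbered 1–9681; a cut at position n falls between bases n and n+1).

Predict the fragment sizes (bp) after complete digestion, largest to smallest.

Combined cut positions (sorted): 4360, 5425.
Linear molecule, 2 cuts → 3 fragments:
  4360 − 0 = 4360 bp
  5425 − 4360 = 1065 bp
  9681 − 5425 = 4256 bp
Sorted largest to smallest: 4360, 4256, 1065 bp.

4360, 4256, 1065 bp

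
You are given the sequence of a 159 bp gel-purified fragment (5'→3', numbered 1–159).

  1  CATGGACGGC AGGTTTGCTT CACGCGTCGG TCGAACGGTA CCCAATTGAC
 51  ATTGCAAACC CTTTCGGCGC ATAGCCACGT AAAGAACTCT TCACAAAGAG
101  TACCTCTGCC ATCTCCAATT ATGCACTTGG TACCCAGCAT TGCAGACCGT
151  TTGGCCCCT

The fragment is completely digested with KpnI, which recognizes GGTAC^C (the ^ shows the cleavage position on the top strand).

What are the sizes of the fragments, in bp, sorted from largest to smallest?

92, 41, 26 bp

KpnI sites (GGTACC) start at positions 37, 129.
KpnI cuts after base 5 of each site (before the last base), so after positions 41, 133.
Linear molecule, 2 cuts → 3 fragments:
  1–41 → 41 bp
  42–133 → 92 bp
  134–159 → 26 bp
Sorted largest to smallest: 92, 41, 26 bp.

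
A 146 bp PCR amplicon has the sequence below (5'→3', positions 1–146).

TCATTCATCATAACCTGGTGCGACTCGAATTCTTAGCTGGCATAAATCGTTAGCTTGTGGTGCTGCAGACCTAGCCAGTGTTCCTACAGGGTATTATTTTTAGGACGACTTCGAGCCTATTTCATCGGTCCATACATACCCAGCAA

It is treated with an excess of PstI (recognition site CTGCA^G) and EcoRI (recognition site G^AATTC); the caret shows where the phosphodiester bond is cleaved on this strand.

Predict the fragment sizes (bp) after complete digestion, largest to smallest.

79, 40, 27 bp

The PstI site (CTGCAG) starts at position 63.
PstI cuts after base 5 of each site (before the last base), so after position 67.
The EcoRI site (GAATTC) starts at position 27.
EcoRI cuts after the first base of each site, so after position 27.
Combined cut positions: 27, 67.
Linear molecule, 2 cuts → 3 fragments:
  1–27 → 27 bp
  28–67 → 40 bp
  68–146 → 79 bp
Sorted largest to smallest: 79, 40, 27 bp.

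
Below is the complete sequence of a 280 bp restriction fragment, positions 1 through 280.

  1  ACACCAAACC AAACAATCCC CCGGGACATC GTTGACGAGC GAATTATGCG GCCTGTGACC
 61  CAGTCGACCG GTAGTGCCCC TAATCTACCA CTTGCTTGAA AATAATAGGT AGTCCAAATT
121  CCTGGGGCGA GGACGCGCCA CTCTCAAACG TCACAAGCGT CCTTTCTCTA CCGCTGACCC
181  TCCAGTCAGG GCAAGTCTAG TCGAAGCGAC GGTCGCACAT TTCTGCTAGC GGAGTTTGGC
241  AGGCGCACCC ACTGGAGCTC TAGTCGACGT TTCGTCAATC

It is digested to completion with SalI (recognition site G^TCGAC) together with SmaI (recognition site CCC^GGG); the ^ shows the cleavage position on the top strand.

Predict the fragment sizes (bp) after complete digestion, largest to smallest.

SalI sites (GTCGAC) start at positions 63, 263.
SalI cuts after the first base of each site, so after positions 63, 263.
The SmaI site (CCCGGG) starts at position 20.
SmaI cuts after base 3 of each site, so after position 22.
Combined cut positions: 22, 63, 263.
Linear molecule, 3 cuts → 4 fragments:
  1–22 → 22 bp
  23–63 → 41 bp
  64–263 → 200 bp
  264–280 → 17 bp
Sorted largest to smallest: 200, 41, 22, 17 bp.

200, 41, 22, 17 bp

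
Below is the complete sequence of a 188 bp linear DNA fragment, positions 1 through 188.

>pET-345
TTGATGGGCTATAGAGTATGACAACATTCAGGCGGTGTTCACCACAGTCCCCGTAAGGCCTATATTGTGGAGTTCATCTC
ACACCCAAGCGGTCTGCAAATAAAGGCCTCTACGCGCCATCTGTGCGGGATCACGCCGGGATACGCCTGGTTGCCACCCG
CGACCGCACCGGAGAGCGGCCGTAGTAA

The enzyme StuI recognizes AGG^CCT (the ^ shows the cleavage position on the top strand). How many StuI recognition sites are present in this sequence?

AGGCCT occurs starting at positions 56, 104.
StuI cuts at 2 sites.

2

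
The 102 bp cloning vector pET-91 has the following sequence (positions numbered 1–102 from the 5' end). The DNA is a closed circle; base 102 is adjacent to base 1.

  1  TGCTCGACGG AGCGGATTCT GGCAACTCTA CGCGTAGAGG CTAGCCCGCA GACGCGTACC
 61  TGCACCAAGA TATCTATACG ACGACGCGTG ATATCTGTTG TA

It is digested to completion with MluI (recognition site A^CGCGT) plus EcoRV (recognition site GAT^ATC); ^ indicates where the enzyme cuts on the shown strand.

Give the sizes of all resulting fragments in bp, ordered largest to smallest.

MluI sites (ACGCGT) start at positions 30, 52, 84.
MluI cuts after the first base of each site, so after positions 30, 52, 84.
EcoRV sites (GATATC) start at positions 69, 90.
EcoRV cuts after base 3 of each site, so after positions 71, 92.
Combined cut positions: 30, 52, 71, 84, 92.
Circular molecule, 5 cuts → 5 fragments:
  31–52 → 22 bp
  53–71 → 19 bp
  72–84 → 13 bp
  85–92 → 8 bp
  93–102 then 1–30 → 10 + 30 = 40 bp
Sorted largest to smallest: 40, 22, 19, 13, 8 bp.

40, 22, 19, 13, 8 bp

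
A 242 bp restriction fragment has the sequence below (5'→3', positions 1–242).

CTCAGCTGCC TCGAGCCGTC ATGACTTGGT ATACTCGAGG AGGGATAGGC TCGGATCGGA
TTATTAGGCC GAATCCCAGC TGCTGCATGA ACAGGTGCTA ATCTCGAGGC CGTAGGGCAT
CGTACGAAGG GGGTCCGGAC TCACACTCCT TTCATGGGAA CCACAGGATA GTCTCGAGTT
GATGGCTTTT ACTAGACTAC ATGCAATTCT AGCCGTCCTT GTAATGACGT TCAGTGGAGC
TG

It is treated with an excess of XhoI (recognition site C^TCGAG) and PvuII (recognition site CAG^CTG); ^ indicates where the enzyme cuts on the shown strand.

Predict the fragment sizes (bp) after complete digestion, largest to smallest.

XhoI sites (CTCGAG) start at positions 10, 34, 103, 173.
XhoI cuts after the first base of each site, so after positions 10, 34, 103, 173.
PvuII sites (CAGCTG) start at positions 3, 77.
PvuII cuts after base 3 of each site, so after positions 5, 79.
Combined cut positions: 5, 10, 34, 79, 103, 173.
Linear molecule, 6 cuts → 7 fragments:
  1–5 → 5 bp
  6–10 → 5 bp
  11–34 → 24 bp
  35–79 → 45 bp
  80–103 → 24 bp
  104–173 → 70 bp
  174–242 → 69 bp
Sorted largest to smallest: 70, 69, 45, 24, 24, 5, 5 bp.

70, 69, 45, 24, 24, 5, 5 bp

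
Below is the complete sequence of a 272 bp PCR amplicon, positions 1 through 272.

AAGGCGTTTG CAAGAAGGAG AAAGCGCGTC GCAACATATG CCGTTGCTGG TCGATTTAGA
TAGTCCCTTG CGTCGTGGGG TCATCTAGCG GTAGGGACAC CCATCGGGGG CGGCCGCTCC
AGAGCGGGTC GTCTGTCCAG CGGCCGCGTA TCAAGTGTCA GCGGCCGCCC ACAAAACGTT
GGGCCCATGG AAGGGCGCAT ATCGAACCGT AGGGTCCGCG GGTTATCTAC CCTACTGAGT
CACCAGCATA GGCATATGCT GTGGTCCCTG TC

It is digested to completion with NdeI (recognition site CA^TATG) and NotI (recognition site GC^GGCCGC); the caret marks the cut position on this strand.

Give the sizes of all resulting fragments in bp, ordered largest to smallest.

92, 75, 36, 30, 21, 18 bp

NdeI sites (CATATG) start at positions 35, 253.
NdeI cuts after base 2 of each site, so after positions 36, 254.
NotI sites (GCGGCCGC) start at positions 110, 140, 161.
NotI cuts after base 2 of each site, so after positions 111, 141, 162.
Combined cut positions: 36, 111, 141, 162, 254.
Linear molecule, 5 cuts → 6 fragments:
  1–36 → 36 bp
  37–111 → 75 bp
  112–141 → 30 bp
  142–162 → 21 bp
  163–254 → 92 bp
  255–272 → 18 bp
Sorted largest to smallest: 92, 75, 36, 30, 21, 18 bp.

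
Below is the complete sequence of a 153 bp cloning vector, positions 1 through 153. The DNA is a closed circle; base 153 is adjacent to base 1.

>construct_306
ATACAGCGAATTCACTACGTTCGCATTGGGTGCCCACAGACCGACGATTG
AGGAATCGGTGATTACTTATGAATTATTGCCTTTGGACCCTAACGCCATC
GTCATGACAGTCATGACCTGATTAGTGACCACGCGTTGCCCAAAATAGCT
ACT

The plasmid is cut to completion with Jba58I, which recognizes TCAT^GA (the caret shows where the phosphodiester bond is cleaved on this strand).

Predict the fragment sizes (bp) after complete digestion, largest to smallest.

144, 9 bp

Jba58I sites (TCATGA) start at positions 102, 111.
Jba58I cuts after base 4 of each site, so after positions 105, 114.
Circular molecule, 2 cuts → 2 fragments:
  106–114 → 9 bp
  115–153 then 1–105 → 39 + 105 = 144 bp
Sorted largest to smallest: 144, 9 bp.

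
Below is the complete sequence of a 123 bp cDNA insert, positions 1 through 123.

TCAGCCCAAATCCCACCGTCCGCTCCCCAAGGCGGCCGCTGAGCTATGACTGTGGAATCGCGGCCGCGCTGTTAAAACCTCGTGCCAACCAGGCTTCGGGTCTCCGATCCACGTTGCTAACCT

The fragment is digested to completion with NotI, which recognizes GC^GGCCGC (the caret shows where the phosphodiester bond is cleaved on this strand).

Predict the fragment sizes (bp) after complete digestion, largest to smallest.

NotI sites (GCGGCCGC) start at positions 32, 60.
NotI cuts after base 2 of each site, so after positions 33, 61.
Linear molecule, 2 cuts → 3 fragments:
  1–33 → 33 bp
  34–61 → 28 bp
  62–123 → 62 bp
Sorted largest to smallest: 62, 33, 28 bp.

62, 33, 28 bp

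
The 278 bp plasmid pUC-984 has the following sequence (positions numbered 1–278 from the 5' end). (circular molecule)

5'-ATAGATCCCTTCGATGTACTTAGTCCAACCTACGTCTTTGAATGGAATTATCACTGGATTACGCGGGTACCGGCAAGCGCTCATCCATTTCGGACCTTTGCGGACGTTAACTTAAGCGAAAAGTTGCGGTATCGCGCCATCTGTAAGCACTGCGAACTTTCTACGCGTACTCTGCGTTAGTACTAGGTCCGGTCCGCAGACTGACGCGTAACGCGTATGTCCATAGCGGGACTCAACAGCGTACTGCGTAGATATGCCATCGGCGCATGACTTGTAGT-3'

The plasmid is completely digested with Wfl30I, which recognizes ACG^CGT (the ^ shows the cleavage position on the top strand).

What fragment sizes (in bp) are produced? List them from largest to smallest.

230, 41, 7 bp

Wfl30I sites (ACGCGT) start at positions 163, 204, 211.
Wfl30I cuts after base 3 of each site, so after positions 165, 206, 213.
Circular molecule, 3 cuts → 3 fragments:
  166–206 → 41 bp
  207–213 → 7 bp
  214–278 then 1–165 → 65 + 165 = 230 bp
Sorted largest to smallest: 230, 41, 7 bp.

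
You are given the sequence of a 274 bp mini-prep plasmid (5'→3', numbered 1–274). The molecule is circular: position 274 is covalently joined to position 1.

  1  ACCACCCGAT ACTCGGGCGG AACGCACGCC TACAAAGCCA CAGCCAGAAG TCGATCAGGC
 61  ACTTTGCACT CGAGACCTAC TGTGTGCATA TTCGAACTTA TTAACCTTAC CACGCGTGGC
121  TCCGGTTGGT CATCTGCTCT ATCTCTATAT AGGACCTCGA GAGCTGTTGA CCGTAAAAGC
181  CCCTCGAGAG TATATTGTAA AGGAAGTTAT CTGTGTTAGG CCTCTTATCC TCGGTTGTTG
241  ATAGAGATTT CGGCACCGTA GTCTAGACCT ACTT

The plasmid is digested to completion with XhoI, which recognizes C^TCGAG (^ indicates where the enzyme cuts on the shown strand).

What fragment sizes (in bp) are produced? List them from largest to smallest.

XhoI sites (CTCGAG) start at positions 69, 156, 183.
XhoI cuts after the first base of each site, so after positions 69, 156, 183.
Circular molecule, 3 cuts → 3 fragments:
  70–156 → 87 bp
  157–183 → 27 bp
  184–274 then 1–69 → 91 + 69 = 160 bp
Sorted largest to smallest: 160, 87, 27 bp.

160, 87, 27 bp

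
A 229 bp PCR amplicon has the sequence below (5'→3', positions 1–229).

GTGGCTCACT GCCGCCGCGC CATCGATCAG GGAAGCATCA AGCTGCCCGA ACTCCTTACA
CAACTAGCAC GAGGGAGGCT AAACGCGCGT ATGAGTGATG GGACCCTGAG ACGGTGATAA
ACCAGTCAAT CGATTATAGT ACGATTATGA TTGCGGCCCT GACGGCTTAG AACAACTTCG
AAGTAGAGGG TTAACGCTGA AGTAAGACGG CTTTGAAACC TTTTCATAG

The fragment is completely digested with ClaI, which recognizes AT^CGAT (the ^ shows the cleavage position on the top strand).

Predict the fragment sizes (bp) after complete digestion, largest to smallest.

ClaI sites (ATCGAT) start at positions 22, 129.
ClaI cuts after base 2 of each site, so after positions 23, 130.
Linear molecule, 2 cuts → 3 fragments:
  1–23 → 23 bp
  24–130 → 107 bp
  131–229 → 99 bp
Sorted largest to smallest: 107, 99, 23 bp.

107, 99, 23 bp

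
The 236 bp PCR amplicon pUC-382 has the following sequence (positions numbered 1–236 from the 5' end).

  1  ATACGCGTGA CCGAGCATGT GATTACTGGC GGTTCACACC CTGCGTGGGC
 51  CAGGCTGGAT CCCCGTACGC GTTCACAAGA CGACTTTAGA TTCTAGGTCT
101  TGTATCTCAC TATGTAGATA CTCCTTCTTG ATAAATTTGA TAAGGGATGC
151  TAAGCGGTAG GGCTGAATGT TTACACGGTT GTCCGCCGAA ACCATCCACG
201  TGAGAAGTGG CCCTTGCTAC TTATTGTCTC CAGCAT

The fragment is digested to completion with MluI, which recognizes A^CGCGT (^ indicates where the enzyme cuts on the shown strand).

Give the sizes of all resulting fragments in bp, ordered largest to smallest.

169, 64, 3 bp

MluI sites (ACGCGT) start at positions 3, 67.
MluI cuts after the first base of each site, so after positions 3, 67.
Linear molecule, 2 cuts → 3 fragments:
  1–3 → 3 bp
  4–67 → 64 bp
  68–236 → 169 bp
Sorted largest to smallest: 169, 64, 3 bp.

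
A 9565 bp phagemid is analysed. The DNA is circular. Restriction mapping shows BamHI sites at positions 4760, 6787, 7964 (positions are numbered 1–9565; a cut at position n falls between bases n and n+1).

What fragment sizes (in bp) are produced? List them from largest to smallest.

Circular molecule, 3 cuts → 3 fragments:
  6787 − 4760 = 2027 bp
  7964 − 6787 = 1177 bp
  wrap: 9565 − 7964 + 4760 = 6361 bp
Sorted largest to smallest: 6361, 2027, 1177 bp.

6361, 2027, 1177 bp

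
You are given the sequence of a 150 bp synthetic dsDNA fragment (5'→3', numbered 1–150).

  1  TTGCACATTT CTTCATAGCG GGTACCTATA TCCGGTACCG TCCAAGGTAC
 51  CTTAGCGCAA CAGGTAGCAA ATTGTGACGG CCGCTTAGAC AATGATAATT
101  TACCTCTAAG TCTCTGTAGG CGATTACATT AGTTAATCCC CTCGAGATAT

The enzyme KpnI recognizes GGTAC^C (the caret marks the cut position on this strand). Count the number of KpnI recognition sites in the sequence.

GGTACC occurs starting at positions 21, 34, 46.
KpnI cuts at 3 sites.

3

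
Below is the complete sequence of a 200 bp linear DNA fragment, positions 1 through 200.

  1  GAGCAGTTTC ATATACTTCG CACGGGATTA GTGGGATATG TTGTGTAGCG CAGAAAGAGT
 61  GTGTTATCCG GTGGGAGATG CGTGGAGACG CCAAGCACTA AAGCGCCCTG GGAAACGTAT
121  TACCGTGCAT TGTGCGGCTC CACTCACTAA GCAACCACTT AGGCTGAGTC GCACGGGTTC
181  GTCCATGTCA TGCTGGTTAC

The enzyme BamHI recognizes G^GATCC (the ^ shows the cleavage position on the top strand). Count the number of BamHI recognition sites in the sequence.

0

No occurrence of GGATCC is present in the sequence.
BamHI does not cut: 0 sites.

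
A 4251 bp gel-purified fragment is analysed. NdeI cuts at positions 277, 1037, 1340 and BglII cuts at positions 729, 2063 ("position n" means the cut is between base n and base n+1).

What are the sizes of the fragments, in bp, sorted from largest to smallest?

2188, 723, 452, 308, 303, 277 bp

Combined cut positions (sorted): 277, 729, 1037, 1340, 2063.
Linear molecule, 5 cuts → 6 fragments:
  277 − 0 = 277 bp
  729 − 277 = 452 bp
  1037 − 729 = 308 bp
  1340 − 1037 = 303 bp
  2063 − 1340 = 723 bp
  4251 − 2063 = 2188 bp
Sorted largest to smallest: 2188, 723, 452, 308, 303, 277 bp.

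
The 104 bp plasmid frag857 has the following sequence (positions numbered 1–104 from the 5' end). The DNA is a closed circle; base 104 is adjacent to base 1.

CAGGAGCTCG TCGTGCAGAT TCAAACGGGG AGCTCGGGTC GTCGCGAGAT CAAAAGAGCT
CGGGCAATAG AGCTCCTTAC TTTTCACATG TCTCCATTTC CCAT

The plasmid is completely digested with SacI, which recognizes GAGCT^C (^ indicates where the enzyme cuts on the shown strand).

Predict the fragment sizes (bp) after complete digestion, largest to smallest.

38, 26, 26, 14 bp

SacI sites (GAGCTC) start at positions 4, 30, 56, 70.
SacI cuts after base 5 of each site (before the last base), so after positions 8, 34, 60, 74.
Circular molecule, 4 cuts → 4 fragments:
  9–34 → 26 bp
  35–60 → 26 bp
  61–74 → 14 bp
  75–104 then 1–8 → 30 + 8 = 38 bp
Sorted largest to smallest: 38, 26, 26, 14 bp.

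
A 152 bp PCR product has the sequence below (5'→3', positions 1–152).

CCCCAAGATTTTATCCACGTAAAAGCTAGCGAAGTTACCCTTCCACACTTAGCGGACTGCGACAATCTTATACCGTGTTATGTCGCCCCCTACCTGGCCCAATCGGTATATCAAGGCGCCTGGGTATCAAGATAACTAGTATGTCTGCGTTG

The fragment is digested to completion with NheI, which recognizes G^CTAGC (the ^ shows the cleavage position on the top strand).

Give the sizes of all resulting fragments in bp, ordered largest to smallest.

127, 25 bp

The NheI site (GCTAGC) starts at position 25.
NheI cuts after the first base of each site, so after position 25.
Linear molecule, 1 cut → 2 fragments:
  1–25 → 25 bp
  26–152 → 127 bp
Sorted largest to smallest: 127, 25 bp.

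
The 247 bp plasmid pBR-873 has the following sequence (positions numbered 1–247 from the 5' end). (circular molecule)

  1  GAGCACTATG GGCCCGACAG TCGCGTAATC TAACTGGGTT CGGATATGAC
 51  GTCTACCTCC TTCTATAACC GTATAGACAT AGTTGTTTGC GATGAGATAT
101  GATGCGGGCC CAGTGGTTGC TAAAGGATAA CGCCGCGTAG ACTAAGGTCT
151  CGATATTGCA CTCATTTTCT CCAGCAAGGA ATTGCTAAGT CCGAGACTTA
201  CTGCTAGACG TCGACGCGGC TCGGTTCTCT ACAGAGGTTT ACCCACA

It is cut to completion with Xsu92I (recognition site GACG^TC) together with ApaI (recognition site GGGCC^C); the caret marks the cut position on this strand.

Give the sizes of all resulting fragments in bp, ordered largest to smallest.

100, 59, 51, 37 bp

Xsu92I sites (GACGTC) start at positions 48, 207.
Xsu92I cuts after base 4 of each site, so after positions 51, 210.
ApaI sites (GGGCCC) start at positions 10, 106.
ApaI cuts after base 5 of each site (before the last base), so after positions 14, 110.
Combined cut positions: 14, 51, 110, 210.
Circular molecule, 4 cuts → 4 fragments:
  15–51 → 37 bp
  52–110 → 59 bp
  111–210 → 100 bp
  211–247 then 1–14 → 37 + 14 = 51 bp
Sorted largest to smallest: 100, 59, 51, 37 bp.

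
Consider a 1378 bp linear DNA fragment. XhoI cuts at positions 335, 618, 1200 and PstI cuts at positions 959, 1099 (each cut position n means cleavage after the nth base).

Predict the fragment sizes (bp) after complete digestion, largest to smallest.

341, 335, 283, 178, 140, 101 bp

Combined cut positions (sorted): 335, 618, 959, 1099, 1200.
Linear molecule, 5 cuts → 6 fragments:
  335 − 0 = 335 bp
  618 − 335 = 283 bp
  959 − 618 = 341 bp
  1099 − 959 = 140 bp
  1200 − 1099 = 101 bp
  1378 − 1200 = 178 bp
Sorted largest to smallest: 341, 335, 283, 178, 140, 101 bp.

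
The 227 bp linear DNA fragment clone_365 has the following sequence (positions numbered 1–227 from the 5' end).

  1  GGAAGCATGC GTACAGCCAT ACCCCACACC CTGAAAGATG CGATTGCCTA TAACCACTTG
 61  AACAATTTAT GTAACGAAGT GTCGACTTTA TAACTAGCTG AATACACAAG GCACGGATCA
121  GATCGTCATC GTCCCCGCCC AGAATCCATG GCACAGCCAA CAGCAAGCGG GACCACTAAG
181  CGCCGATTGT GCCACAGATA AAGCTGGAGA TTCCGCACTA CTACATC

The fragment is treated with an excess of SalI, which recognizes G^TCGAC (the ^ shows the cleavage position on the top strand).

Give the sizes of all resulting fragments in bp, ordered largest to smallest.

146, 81 bp

The SalI site (GTCGAC) starts at position 81.
SalI cuts after the first base of each site, so after position 81.
Linear molecule, 1 cut → 2 fragments:
  1–81 → 81 bp
  82–227 → 146 bp
Sorted largest to smallest: 146, 81 bp.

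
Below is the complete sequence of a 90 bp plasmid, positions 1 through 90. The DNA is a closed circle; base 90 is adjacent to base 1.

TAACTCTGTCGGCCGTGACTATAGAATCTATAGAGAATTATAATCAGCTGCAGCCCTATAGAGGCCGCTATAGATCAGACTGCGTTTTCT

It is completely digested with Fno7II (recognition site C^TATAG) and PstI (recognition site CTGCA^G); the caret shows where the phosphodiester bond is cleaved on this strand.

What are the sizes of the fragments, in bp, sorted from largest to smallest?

Fno7II sites (CTATAG) start at positions 19, 28, 56, 68.
Fno7II cuts after the first base of each site, so after positions 19, 28, 56, 68.
The PstI site (CTGCAG) starts at position 48.
PstI cuts after base 5 of each site (before the last base), so after position 52.
Combined cut positions: 19, 28, 52, 56, 68.
Circular molecule, 5 cuts → 5 fragments:
  20–28 → 9 bp
  29–52 → 24 bp
  53–56 → 4 bp
  57–68 → 12 bp
  69–90 then 1–19 → 22 + 19 = 41 bp
Sorted largest to smallest: 41, 24, 12, 9, 4 bp.

41, 24, 12, 9, 4 bp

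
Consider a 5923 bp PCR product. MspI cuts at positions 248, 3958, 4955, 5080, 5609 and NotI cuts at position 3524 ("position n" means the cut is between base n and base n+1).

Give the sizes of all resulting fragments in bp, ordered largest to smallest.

Combined cut positions (sorted): 248, 3524, 3958, 4955, 5080, 5609.
Linear molecule, 6 cuts → 7 fragments:
  248 − 0 = 248 bp
  3524 − 248 = 3276 bp
  3958 − 3524 = 434 bp
  4955 − 3958 = 997 bp
  5080 − 4955 = 125 bp
  5609 − 5080 = 529 bp
  5923 − 5609 = 314 bp
Sorted largest to smallest: 3276, 997, 529, 434, 314, 248, 125 bp.

3276, 997, 529, 434, 314, 248, 125 bp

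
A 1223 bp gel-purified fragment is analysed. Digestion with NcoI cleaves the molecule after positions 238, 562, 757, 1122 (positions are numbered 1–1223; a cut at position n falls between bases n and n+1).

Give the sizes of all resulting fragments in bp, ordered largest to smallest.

Linear molecule, 4 cuts → 5 fragments:
  238 − 0 = 238 bp
  562 − 238 = 324 bp
  757 − 562 = 195 bp
  1122 − 757 = 365 bp
  1223 − 1122 = 101 bp
Sorted largest to smallest: 365, 324, 238, 195, 101 bp.

365, 324, 238, 195, 101 bp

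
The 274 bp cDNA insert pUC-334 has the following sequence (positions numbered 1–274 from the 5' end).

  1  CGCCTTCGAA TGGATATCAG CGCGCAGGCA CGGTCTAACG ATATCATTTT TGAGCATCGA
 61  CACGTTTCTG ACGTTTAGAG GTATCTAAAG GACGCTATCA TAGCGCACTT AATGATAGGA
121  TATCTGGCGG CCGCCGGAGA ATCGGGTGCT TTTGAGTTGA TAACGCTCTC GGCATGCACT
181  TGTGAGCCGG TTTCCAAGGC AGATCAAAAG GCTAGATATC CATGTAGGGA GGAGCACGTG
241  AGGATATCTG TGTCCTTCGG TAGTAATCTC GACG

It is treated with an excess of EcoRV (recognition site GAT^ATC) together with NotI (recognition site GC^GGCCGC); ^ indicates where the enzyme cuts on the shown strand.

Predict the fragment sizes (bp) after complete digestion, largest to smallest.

89, 79, 29, 28, 27, 15, 7 bp

EcoRV sites (GATATC) start at positions 13, 40, 119, 215, 243.
EcoRV cuts after base 3 of each site, so after positions 15, 42, 121, 217, 245.
The NotI site (GCGGCCGC) starts at position 127.
NotI cuts after base 2 of each site, so after position 128.
Combined cut positions: 15, 42, 121, 128, 217, 245.
Linear molecule, 6 cuts → 7 fragments:
  1–15 → 15 bp
  16–42 → 27 bp
  43–121 → 79 bp
  122–128 → 7 bp
  129–217 → 89 bp
  218–245 → 28 bp
  246–274 → 29 bp
Sorted largest to smallest: 89, 79, 29, 28, 27, 15, 7 bp.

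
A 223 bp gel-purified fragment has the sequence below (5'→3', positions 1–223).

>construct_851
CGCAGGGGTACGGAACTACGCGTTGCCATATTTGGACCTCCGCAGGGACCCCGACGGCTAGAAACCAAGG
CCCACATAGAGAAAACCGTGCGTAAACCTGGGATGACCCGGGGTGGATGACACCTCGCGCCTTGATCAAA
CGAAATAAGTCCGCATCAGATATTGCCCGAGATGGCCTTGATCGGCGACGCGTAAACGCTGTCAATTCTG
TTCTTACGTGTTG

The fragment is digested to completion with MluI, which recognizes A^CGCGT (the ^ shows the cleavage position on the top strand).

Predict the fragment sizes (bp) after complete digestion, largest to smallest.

170, 35, 18 bp

MluI sites (ACGCGT) start at positions 18, 188.
MluI cuts after the first base of each site, so after positions 18, 188.
Linear molecule, 2 cuts → 3 fragments:
  1–18 → 18 bp
  19–188 → 170 bp
  189–223 → 35 bp
Sorted largest to smallest: 170, 35, 18 bp.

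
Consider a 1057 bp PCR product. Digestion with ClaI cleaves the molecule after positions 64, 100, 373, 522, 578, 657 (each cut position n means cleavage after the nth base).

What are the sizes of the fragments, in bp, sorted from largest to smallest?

Linear molecule, 6 cuts → 7 fragments:
  64 − 0 = 64 bp
  100 − 64 = 36 bp
  373 − 100 = 273 bp
  522 − 373 = 149 bp
  578 − 522 = 56 bp
  657 − 578 = 79 bp
  1057 − 657 = 400 bp
Sorted largest to smallest: 400, 273, 149, 79, 64, 56, 36 bp.

400, 273, 149, 79, 64, 56, 36 bp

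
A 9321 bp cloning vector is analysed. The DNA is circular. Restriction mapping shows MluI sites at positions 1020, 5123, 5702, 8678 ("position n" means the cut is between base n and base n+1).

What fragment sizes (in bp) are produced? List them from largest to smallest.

Circular molecule, 4 cuts → 4 fragments:
  5123 − 1020 = 4103 bp
  5702 − 5123 = 579 bp
  8678 − 5702 = 2976 bp
  wrap: 9321 − 8678 + 1020 = 1663 bp
Sorted largest to smallest: 4103, 2976, 1663, 579 bp.

4103, 2976, 1663, 579 bp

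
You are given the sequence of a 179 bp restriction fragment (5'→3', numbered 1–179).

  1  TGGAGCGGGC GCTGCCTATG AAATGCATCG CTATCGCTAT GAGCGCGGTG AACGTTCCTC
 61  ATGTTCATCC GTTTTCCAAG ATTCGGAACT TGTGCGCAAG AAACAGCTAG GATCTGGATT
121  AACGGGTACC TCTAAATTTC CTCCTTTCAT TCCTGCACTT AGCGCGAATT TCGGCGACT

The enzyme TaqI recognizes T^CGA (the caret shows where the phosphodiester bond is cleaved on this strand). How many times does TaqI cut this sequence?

0

No occurrence of TCGA is present in the sequence.
TaqI does not cut: 0 sites.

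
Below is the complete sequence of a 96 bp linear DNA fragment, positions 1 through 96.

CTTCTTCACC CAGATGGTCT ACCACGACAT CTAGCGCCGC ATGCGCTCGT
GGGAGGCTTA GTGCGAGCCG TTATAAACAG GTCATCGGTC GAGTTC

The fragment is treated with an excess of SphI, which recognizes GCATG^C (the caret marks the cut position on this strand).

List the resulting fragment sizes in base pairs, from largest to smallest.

53, 43 bp

The SphI site (GCATGC) starts at position 39.
SphI cuts after base 5 of each site (before the last base), so after position 43.
Linear molecule, 1 cut → 2 fragments:
  1–43 → 43 bp
  44–96 → 53 bp
Sorted largest to smallest: 53, 43 bp.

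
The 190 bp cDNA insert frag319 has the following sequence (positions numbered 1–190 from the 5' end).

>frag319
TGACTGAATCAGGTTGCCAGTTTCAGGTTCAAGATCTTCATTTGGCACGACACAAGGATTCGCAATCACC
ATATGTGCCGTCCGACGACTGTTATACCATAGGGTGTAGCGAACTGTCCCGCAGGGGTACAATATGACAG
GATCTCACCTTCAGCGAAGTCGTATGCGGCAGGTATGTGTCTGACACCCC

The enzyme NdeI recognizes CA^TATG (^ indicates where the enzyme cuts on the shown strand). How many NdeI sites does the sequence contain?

CATATG occurs starting at position 70.
NdeI cuts at 1 site.

1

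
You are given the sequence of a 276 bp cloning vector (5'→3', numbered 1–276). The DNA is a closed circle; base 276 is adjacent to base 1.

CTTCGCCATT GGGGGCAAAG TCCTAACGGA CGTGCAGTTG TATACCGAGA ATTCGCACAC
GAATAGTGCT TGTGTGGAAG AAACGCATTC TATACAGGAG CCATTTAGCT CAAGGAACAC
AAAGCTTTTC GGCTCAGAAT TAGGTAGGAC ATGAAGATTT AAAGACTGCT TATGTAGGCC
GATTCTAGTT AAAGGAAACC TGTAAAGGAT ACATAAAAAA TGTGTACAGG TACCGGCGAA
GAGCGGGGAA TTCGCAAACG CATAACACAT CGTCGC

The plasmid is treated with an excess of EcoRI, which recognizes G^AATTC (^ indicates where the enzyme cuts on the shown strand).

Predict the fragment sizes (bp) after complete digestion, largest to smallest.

199, 77 bp

EcoRI sites (GAATTC) start at positions 49, 248.
EcoRI cuts after the first base of each site, so after positions 49, 248.
Circular molecule, 2 cuts → 2 fragments:
  50–248 → 199 bp
  249–276 then 1–49 → 28 + 49 = 77 bp
Sorted largest to smallest: 199, 77 bp.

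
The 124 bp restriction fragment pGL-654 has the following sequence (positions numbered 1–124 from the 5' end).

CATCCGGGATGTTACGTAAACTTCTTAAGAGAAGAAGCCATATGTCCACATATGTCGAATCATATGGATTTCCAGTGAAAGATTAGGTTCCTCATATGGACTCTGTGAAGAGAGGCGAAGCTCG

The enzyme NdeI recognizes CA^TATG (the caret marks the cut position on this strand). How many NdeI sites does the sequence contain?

CATATG occurs starting at positions 39, 49, 61, 93.
NdeI cuts at 4 sites.

4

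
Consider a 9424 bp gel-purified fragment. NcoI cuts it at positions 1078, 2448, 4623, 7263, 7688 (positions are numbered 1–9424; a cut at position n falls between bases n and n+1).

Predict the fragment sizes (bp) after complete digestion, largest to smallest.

2640, 2175, 1736, 1370, 1078, 425 bp

Linear molecule, 5 cuts → 6 fragments:
  1078 − 0 = 1078 bp
  2448 − 1078 = 1370 bp
  4623 − 2448 = 2175 bp
  7263 − 4623 = 2640 bp
  7688 − 7263 = 425 bp
  9424 − 7688 = 1736 bp
Sorted largest to smallest: 2640, 2175, 1736, 1370, 1078, 425 bp.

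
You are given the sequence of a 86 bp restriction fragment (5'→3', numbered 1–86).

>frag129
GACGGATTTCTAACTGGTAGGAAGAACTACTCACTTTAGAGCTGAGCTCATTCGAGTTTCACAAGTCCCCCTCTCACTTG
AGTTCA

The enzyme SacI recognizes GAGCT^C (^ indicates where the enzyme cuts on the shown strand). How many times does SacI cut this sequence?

1

GAGCTC occurs starting at position 44.
SacI cuts at 1 site.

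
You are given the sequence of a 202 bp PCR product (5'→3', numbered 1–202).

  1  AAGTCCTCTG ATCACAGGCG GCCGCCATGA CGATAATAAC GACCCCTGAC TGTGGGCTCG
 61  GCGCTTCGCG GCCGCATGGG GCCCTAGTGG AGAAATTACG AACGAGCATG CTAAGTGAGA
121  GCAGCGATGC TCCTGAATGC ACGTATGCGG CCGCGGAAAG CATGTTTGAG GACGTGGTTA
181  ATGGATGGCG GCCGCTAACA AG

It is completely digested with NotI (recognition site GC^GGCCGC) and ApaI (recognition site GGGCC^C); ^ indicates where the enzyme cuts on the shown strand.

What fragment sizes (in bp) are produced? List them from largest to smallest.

65, 50, 41, 19, 14, 13 bp

NotI sites (GCGGCCGC) start at positions 18, 68, 147, 188.
NotI cuts after base 2 of each site, so after positions 19, 69, 148, 189.
The ApaI site (GGGCCC) starts at position 79.
ApaI cuts after base 5 of each site (before the last base), so after position 83.
Combined cut positions: 19, 69, 83, 148, 189.
Linear molecule, 5 cuts → 6 fragments:
  1–19 → 19 bp
  20–69 → 50 bp
  70–83 → 14 bp
  84–148 → 65 bp
  149–189 → 41 bp
  190–202 → 13 bp
Sorted largest to smallest: 65, 50, 41, 19, 14, 13 bp.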